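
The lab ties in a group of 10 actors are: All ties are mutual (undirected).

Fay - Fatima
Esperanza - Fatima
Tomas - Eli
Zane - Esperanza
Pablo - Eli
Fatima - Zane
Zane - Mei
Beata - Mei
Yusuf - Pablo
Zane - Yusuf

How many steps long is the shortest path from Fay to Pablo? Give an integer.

4

One shortest route is Fay – Fatima – Zane – Yusuf – Pablo, which uses 4 edges, and at distance 3 from Fay we only reach {Mei, Yusuf}, which does not include Pablo. So d(Fay,Pablo) = 4.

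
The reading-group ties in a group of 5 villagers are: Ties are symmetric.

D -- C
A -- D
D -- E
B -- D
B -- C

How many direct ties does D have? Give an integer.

4

D is directly tied to A, B, C, and E. That is 4 neighbors, so the degree of D is 4.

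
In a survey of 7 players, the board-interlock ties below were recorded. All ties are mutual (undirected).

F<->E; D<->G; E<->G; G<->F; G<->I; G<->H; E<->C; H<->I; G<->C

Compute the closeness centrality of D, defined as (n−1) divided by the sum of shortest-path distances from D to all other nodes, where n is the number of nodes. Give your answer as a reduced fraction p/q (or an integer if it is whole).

Distances from D: C:2, E:2, F:2, G:1, H:2, I:2. Sum = 11.
n = 7, so closeness = 6/11.

6/11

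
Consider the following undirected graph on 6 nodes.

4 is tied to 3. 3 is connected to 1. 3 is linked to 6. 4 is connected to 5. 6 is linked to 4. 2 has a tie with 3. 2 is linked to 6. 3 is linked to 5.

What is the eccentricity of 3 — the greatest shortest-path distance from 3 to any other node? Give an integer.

Distances from 3: 1:1, 2:1, 4:1, 5:1, 6:1.
The largest is 1 (to 2, 5, 1, 6, and 4), so the eccentricity of 3 is 1.

1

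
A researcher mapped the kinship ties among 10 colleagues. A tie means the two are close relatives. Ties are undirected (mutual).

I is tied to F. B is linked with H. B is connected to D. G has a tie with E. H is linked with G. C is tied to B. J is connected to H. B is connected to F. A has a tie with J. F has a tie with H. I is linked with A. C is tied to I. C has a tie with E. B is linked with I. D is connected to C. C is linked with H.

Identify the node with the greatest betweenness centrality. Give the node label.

H

Unnormalized betweenness of each node: A:1, B:9/2, C:37/4, D:0, E:13/12, F:7/12, G:5/4, H:47/4, I:67/12, J:2.
H has the largest value, 47/4, making it the main broker — the node through which the most shortest paths run.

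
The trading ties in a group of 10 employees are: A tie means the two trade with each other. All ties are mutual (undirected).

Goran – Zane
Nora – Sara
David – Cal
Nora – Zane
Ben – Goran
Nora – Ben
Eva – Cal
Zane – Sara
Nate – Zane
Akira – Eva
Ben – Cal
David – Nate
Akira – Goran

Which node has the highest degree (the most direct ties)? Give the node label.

Degrees — Akira:2, Ben:3, Cal:3, David:2, Eva:2, Goran:3, Nate:2, Nora:3, Sara:2, Zane:4.
The maximum is 4, attained only by Zane.

Zane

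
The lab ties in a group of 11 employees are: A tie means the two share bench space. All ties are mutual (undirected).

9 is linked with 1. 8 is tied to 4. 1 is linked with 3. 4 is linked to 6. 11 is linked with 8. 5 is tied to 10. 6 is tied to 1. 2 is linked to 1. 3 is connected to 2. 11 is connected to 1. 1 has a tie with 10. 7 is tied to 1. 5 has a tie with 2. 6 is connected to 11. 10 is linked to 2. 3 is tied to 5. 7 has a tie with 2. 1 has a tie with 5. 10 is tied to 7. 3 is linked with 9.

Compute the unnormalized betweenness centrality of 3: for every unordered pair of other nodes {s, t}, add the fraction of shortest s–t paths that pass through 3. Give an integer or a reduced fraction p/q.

1

Pairs whose geodesics pass through 3 — 2–9: 1/2; 9–5: 1/2.
All other pairs contribute 0.
Summing the contributions gives betweenness(3) = 1.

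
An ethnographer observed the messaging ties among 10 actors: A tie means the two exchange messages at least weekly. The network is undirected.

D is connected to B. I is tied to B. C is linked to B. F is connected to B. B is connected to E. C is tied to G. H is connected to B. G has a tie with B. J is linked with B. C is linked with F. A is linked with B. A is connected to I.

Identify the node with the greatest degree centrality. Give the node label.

Degrees — A:2, B:9, C:3, D:1, E:1, F:2, G:2, H:1, I:2, J:1.
The maximum is 9, attained only by B.

B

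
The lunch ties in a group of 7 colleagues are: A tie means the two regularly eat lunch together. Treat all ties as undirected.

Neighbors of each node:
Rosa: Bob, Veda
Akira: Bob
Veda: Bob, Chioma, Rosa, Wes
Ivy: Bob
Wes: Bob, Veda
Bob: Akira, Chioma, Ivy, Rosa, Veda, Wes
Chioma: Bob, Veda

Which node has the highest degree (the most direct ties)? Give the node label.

Degrees — Akira:1, Bob:6, Chioma:2, Ivy:1, Rosa:2, Veda:4, Wes:2.
The maximum is 6, attained only by Bob.

Bob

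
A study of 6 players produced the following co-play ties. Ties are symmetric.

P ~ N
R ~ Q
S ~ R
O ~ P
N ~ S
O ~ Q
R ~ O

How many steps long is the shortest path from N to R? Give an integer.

One shortest route is N – S – R, which uses 2 edges, and N and R are not directly tied, so nothing shorter exists. So d(N,R) = 2.

2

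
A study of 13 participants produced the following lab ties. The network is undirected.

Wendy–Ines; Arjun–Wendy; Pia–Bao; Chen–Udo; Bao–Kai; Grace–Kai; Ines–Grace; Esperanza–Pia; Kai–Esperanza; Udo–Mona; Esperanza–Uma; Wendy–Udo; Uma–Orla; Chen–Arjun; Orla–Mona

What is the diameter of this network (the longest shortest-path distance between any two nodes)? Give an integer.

Eccentricity of each node (its greatest distance to any other): Arjun:6, Bao:6, Chen:6, Esperanza:5, Grace:4, Ines:4, Kai:5, Mona:5, Orla:4, Pia:6, Udo:5, Uma:5, Wendy:5.
The maximum eccentricity is 6, realized for instance by the pair Arjun–Pia via Arjun – Wendy – Ines – Grace – Kai – Bao – Pia. So the diameter is 6.

6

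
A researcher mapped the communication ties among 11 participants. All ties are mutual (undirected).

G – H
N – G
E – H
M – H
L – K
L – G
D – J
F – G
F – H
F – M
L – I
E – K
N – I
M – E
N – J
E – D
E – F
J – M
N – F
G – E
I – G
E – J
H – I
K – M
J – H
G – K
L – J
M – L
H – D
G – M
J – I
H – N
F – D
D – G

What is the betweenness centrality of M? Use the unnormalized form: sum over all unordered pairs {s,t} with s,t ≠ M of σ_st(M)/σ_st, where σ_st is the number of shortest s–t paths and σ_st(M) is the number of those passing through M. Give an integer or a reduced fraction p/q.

Pairs whose geodesics pass through M — H–L: 1/4; H–K: 1/3; J–F: 1/5; J–G: 1/7; J–K: 1/3; E–L: 1/4; F–L: 1/2; F–K: 1/3.
All other pairs contribute 0.
Summing the contributions gives betweenness(M) = 82/35.

82/35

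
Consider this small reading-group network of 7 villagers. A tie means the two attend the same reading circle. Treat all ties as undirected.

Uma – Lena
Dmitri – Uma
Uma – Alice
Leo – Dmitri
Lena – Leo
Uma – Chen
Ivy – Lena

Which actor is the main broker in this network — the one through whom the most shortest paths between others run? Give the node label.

Uma

Unnormalized betweenness of each node: Alice:0, Chen:0, Dmitri:3/2, Ivy:0, Lena:13/2, Leo:1, Uma:10.
Uma has the largest value, 10, making it the main broker — the node through which the most shortest paths run.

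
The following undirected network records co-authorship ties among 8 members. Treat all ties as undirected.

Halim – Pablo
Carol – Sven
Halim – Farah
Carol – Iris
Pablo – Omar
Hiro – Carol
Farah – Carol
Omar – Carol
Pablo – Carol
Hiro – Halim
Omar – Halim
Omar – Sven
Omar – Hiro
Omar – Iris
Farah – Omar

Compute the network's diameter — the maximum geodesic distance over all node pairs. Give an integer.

Eccentricity of each node (its greatest distance to any other): Carol:2, Farah:2, Halim:2, Hiro:2, Iris:2, Omar:1, Pablo:2, Sven:2.
The maximum eccentricity is 2, realized for instance by the pair Carol–Halim via Carol – Pablo – Halim. So the diameter is 2.

2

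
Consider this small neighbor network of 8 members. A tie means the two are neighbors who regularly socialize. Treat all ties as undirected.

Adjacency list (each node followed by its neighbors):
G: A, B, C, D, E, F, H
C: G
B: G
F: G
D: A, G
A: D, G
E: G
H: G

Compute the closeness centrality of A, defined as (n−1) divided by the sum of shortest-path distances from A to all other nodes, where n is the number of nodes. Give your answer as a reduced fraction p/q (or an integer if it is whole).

7/12

Distances from A: B:2, C:2, D:1, E:2, F:2, G:1, H:2. Sum = 12.
n = 8, so closeness = 7/12.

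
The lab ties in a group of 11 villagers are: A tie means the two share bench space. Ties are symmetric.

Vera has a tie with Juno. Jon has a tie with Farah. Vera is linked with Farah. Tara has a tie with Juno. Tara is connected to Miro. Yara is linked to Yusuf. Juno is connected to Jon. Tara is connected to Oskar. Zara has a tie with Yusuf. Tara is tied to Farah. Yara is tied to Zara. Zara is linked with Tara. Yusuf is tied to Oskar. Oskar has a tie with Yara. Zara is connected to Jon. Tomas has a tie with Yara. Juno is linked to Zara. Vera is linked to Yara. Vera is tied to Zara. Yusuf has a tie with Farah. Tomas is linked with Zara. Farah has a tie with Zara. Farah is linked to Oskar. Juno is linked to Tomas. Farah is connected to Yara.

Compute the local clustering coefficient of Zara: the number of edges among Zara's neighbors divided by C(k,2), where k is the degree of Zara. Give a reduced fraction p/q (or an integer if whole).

Zara's neighbors: Farah, Jon, Juno, Tara, Tomas, Vera, Yara, and Yusuf (k = 8).
Possible neighbor pairs: C(8,2) = 28. Edges among them: Farah–Jon, Farah–Tara, Farah–Vera, Farah–Yara, Farah–Yusuf, Jon–Juno, Juno–Tara, Juno–Tomas, Juno–Vera, Tomas–Yara, Vera–Yara, Yara–Yusuf → e = 12.
Clustering(Zara) = 12/28 = 3/7.

3/7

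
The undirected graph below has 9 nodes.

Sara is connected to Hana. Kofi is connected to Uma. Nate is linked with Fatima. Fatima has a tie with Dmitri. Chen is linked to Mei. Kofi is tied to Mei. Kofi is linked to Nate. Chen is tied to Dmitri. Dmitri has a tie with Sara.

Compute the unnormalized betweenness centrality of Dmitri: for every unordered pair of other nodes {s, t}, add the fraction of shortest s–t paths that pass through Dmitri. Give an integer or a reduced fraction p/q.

Pairs whose geodesics pass through Dmitri — Kofi–Sara: 2/2; Kofi–Hana: 2/2; Uma–Sara: 2/2; Uma–Hana: 2/2; Sara–Nate: 1; Sara–Mei: 1; Sara–Chen: 1; Sara–Fatima: 1; Nate–Chen: 1/2; Nate–Hana: 1; Mei–Fatima: 1/2; Mei–Hana: 1; Chen–Fatima: 1; Chen–Hana: 1 … (+1 more pairs).
All other pairs contribute 0.
Summing the contributions gives betweenness(Dmitri) = 14.

14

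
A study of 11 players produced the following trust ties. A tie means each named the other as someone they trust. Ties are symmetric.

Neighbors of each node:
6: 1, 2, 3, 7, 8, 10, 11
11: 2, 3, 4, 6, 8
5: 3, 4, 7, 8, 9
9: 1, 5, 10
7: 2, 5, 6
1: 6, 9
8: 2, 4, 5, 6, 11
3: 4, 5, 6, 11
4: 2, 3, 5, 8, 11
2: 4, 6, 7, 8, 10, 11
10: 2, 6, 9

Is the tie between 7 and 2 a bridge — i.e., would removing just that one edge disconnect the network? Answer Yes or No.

Even without that edge, 7 still reaches 2 via 7 – 6 – 2, so the network stays connected. Not a bridge.

No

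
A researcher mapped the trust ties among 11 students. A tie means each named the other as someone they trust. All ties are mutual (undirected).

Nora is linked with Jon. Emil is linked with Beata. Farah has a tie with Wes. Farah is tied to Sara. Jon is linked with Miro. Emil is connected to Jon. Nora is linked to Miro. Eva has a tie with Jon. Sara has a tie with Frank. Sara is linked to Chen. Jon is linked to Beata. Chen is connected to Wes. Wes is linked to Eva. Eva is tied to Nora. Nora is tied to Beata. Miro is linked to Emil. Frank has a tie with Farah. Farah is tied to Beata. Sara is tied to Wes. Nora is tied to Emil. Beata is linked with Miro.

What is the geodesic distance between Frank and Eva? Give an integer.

3

One shortest route is Frank – Farah – Wes – Eva, which uses 3 edges, and at distance 2 from Frank we only reach {Beata, Chen, Wes}, which does not include Eva. So d(Frank,Eva) = 3.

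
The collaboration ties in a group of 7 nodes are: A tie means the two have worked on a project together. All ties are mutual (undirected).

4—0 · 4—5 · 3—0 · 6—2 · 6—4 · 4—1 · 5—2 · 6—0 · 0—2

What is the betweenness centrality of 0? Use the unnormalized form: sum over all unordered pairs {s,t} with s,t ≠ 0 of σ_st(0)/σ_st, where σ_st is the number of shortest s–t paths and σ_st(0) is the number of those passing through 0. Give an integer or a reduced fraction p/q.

Pairs whose geodesics pass through 0 — 1–3: 1; 1–2: 1/3; 5–3: 2/2; 4–3: 1; 4–2: 1/3; 3–2: 1; 3–6: 1.
All other pairs contribute 0.
Summing the contributions gives betweenness(0) = 17/3.

17/3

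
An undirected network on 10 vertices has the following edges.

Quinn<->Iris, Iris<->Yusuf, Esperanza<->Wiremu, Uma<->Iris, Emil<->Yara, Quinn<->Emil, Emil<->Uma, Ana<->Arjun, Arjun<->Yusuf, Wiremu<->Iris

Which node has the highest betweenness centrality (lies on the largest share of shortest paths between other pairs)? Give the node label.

Unnormalized betweenness of each node: Ana:0, Arjun:8, Emil:17/2, Esperanza:0, Iris:53/2, Quinn:6, Uma:6, Wiremu:8, Yara:0, Yusuf:14.
Iris has the largest value, 53/2, making it the main broker — the node through which the most shortest paths run.

Iris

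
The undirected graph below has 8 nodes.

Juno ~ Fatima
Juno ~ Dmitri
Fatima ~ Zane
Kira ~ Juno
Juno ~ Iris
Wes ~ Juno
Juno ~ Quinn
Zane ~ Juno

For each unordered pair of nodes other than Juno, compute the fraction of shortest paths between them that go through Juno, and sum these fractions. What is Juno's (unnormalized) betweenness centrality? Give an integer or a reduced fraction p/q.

20

Pairs whose geodesics pass through Juno — Quinn–Zane: 1; Quinn–Iris: 1; Quinn–Fatima: 1; Quinn–Wes: 1; Quinn–Dmitri: 1; Quinn–Kira: 1; Zane–Iris: 1; Zane–Wes: 1; Zane–Dmitri: 1; Zane–Kira: 1; Iris–Fatima: 1; Iris–Wes: 1; Iris–Dmitri: 1; Iris–Kira: 1 … (+6 more pairs).
All other pairs contribute 0.
Summing the contributions gives betweenness(Juno) = 20.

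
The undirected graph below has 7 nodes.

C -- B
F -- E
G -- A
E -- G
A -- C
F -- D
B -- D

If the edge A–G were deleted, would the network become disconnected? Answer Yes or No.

No

Even without that edge, A still reaches G via A – C – B – D – F – E – G, so the network stays connected. Not a bridge.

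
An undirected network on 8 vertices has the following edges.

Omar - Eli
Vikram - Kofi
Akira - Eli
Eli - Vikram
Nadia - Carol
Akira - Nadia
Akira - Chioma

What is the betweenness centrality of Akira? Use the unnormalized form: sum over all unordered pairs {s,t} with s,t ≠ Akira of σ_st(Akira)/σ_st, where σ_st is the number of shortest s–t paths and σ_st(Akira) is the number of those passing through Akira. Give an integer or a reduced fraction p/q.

14

Pairs whose geodesics pass through Akira — Omar–Chioma: 1; Omar–Nadia: 1; Omar–Carol: 1; Chioma–Nadia: 1; Chioma–Carol: 1; Chioma–Vikram: 1; Chioma–Eli: 1; Chioma–Kofi: 1; Nadia–Vikram: 1; Nadia–Eli: 1; Nadia–Kofi: 1; Carol–Vikram: 1; Carol–Eli: 1; Carol–Kofi: 1.
All other pairs contribute 0.
Summing the contributions gives betweenness(Akira) = 14.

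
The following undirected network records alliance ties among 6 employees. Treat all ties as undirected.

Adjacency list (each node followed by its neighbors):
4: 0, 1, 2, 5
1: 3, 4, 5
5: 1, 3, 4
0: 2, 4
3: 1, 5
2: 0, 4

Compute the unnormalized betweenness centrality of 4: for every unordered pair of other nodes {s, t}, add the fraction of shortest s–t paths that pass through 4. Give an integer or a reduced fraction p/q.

6

Pairs whose geodesics pass through 4 — 0–3: 2/2; 0–5: 1; 0–1: 1; 2–3: 2/2; 2–5: 1; 2–1: 1.
All other pairs contribute 0.
Summing the contributions gives betweenness(4) = 6.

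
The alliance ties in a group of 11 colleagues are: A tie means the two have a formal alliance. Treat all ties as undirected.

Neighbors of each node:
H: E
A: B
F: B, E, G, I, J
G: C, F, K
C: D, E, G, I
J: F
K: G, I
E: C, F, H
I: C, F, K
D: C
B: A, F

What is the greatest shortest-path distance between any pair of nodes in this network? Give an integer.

5

Eccentricity of each node (its greatest distance to any other): A:5, B:4, C:4, D:5, E:3, F:3, G:3, H:4, I:3, J:4, K:4.
The maximum eccentricity is 5, realized for instance by the pair D–A via D – C – I – F – B – A. So the diameter is 5.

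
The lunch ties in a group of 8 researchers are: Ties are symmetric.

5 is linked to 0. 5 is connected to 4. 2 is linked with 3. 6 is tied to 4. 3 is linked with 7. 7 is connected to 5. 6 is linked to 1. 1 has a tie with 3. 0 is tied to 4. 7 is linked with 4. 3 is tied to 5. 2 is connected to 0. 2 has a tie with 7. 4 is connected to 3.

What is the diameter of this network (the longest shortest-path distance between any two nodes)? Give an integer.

3

Eccentricity of each node (its greatest distance to any other): 0:3, 1:3, 2:3, 3:2, 4:2, 5:2, 6:3, 7:2.
The maximum eccentricity is 3, realized for instance by the pair 1–0 via 1 – 6 – 4 – 0. So the diameter is 3.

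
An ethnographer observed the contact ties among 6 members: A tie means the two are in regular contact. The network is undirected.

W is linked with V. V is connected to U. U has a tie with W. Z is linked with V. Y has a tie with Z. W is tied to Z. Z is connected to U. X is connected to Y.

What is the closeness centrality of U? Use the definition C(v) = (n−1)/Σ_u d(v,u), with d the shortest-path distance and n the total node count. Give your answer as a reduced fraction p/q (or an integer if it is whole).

5/8

Distances from U: V:1, W:1, X:3, Y:2, Z:1. Sum = 8.
n = 6, so closeness = 5/8.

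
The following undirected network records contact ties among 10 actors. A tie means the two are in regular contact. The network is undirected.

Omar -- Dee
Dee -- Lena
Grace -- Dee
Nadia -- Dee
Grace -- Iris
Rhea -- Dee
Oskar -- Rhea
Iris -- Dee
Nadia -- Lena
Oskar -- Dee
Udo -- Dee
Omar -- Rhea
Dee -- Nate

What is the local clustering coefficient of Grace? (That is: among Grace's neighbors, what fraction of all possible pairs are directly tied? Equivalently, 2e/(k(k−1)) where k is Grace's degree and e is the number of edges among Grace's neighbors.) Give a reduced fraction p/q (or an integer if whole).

1

Grace's neighbors: Dee and Iris (k = 2).
Possible neighbor pairs: C(2,2) = 1. Edges among them: Dee–Iris → e = 1.
Clustering(Grace) = 1/1.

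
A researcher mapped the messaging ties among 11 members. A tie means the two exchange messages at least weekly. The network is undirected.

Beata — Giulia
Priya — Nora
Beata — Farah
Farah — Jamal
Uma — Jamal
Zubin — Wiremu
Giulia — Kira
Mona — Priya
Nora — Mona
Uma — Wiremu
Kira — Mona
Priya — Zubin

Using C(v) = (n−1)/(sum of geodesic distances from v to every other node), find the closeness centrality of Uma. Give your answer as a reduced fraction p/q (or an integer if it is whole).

10/29

Distances from Uma: Beata:3, Farah:2, Giulia:4, Jamal:1, Kira:5, Mona:4, Nora:4, Priya:3, Wiremu:1, Zubin:2. Sum = 29.
n = 11, so closeness = 10/29.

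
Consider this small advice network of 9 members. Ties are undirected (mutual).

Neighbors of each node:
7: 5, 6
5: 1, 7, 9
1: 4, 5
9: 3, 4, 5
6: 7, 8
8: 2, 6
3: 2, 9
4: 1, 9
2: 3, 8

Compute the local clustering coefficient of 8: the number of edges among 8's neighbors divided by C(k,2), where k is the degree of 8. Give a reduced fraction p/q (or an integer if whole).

0

8's neighbors: 2 and 6 (k = 2).
Possible neighbor pairs: C(2,2) = 1. Edges among them: none → e = 0.
Clustering(8) = 0/1.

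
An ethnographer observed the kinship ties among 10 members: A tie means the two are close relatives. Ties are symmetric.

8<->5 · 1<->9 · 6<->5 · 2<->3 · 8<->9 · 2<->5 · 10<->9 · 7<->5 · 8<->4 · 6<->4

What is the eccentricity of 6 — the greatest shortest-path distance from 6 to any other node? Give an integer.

Distances from 6: 1:4, 2:2, 3:3, 4:1, 5:1, 7:2, 8:2, 9:3, 10:4.
The largest is 4 (to 1 and 10), so the eccentricity of 6 is 4.

4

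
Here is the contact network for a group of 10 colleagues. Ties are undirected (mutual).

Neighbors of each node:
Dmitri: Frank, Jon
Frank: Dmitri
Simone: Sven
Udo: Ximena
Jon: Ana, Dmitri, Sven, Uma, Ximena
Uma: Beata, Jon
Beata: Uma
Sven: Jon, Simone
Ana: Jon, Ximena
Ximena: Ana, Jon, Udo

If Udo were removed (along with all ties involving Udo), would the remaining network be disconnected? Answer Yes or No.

No

Even without Udo, every remaining node can still reach every other (the residual graph is connected), so Udo is not a cut vertex.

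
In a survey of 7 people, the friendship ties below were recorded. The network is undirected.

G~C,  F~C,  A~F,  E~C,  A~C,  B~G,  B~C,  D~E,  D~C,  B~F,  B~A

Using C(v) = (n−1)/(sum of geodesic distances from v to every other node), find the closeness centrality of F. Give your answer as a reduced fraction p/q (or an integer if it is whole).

Distances from F: A:1, B:1, C:1, D:2, E:2, G:2. Sum = 9.
n = 7, so closeness = 6/9 = 2/3.

2/3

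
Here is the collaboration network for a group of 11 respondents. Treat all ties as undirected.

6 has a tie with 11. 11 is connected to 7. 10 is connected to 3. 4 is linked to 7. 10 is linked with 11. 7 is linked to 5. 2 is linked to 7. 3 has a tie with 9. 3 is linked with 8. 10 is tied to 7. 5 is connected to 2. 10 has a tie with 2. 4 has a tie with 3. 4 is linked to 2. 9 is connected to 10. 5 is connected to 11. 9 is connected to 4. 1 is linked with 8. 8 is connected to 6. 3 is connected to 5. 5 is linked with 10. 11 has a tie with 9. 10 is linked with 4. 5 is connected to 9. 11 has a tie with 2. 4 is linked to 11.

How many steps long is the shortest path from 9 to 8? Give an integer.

2

One shortest route is 9 – 3 – 8, which uses 2 edges, and 9 and 8 are not directly tied, so nothing shorter exists. So d(9,8) = 2.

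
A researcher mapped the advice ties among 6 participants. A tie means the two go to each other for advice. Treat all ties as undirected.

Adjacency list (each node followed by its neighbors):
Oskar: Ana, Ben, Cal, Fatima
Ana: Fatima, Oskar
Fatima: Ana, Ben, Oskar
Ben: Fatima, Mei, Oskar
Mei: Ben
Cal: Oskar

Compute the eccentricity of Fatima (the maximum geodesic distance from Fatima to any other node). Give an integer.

Distances from Fatima: Ana:1, Ben:1, Cal:2, Mei:2, Oskar:1.
The largest is 2 (to Mei and Cal), so the eccentricity of Fatima is 2.

2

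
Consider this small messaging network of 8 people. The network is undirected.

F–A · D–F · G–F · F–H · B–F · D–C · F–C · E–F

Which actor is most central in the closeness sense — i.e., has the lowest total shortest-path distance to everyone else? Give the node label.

F

Farness (sum of distances to all others) for each node — A:13, B:13, C:12, D:12, E:13, F:7, G:13, H:13.
The smallest farness is 7, for F, so F has the highest closeness.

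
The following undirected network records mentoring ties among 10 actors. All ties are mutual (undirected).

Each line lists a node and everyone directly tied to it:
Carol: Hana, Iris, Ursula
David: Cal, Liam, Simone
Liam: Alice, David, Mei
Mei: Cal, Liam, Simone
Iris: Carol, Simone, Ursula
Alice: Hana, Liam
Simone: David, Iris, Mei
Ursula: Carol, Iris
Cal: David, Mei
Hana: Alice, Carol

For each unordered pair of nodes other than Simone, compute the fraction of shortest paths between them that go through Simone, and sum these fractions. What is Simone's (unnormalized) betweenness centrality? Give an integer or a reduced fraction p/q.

Pairs whose geodesics pass through Simone — Iris–Liam: 2/2; Iris–David: 1; Iris–Cal: 2/2; Iris–Mei: 1; Ursula–Liam: 2/3; Ursula–David: 1; Ursula–Cal: 2/2; Ursula–Mei: 1; Carol–David: 1; Carol–Cal: 2/2; Carol–Mei: 1; David–Mei: 1/3.
All other pairs contribute 0.
Summing the contributions gives betweenness(Simone) = 11.

11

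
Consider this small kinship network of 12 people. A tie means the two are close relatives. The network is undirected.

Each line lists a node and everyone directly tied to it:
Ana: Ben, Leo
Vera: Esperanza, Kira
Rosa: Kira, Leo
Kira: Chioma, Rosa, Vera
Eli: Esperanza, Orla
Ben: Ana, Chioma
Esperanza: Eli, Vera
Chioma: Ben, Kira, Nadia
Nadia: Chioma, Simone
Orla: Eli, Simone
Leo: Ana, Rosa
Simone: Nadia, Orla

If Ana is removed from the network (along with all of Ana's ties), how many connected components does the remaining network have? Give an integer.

Ana's neighbors (Ben and Leo) remain reachable from one another through other ties, so the rest of the network stays in one piece.

1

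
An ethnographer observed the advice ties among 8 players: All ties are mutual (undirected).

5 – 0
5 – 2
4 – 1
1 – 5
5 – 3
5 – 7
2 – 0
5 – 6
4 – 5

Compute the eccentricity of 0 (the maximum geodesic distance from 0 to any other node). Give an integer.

Distances from 0: 1:2, 2:1, 3:2, 4:2, 5:1, 6:2, 7:2.
The largest is 2 (to 3, 1, 6, 4, and 7), so the eccentricity of 0 is 2.

2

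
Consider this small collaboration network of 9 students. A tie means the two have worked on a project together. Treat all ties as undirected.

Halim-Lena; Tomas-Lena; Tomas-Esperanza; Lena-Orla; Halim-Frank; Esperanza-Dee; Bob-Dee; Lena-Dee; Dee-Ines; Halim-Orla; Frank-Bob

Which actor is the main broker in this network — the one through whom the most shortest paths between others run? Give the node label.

Dee

Unnormalized betweenness of each node: Bob:3, Dee:13, Esperanza:3/2, Frank:3/2, Halim:7/2, Ines:0, Lena:11, Orla:0, Tomas:3/2.
Dee has the largest value, 13, making it the main broker — the node through which the most shortest paths run.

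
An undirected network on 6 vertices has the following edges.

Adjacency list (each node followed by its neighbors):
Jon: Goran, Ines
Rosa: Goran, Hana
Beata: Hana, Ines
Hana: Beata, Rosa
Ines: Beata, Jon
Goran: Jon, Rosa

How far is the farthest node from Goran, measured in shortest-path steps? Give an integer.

3

Distances from Goran: Beata:3, Hana:2, Ines:2, Jon:1, Rosa:1.
The largest is 3 (to Beata), so the eccentricity of Goran is 3.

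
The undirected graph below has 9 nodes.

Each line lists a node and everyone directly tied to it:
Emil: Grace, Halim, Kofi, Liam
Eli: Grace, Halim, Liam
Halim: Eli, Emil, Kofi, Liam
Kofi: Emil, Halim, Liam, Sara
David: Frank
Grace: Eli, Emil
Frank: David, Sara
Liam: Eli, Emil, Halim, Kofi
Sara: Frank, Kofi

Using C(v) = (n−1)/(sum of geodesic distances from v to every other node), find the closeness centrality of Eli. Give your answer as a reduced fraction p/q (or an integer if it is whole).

Distances from Eli: David:5, Emil:2, Frank:4, Grace:1, Halim:1, Kofi:2, Liam:1, Sara:3. Sum = 19.
n = 9, so closeness = 8/19.

8/19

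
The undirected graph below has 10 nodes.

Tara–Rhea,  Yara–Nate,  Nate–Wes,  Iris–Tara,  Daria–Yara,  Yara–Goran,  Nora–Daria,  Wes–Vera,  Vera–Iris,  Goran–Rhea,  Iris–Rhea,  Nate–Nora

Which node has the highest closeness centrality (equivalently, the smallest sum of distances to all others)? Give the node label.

Farness (sum of distances to all others) for each node — Daria:24, Goran:19, Iris:21, Nate:19, Nora:25, Rhea:20, Tara:25, Vera:21, Wes:20, Yara:18.
The smallest farness is 18, for Yara, so Yara has the highest closeness.

Yara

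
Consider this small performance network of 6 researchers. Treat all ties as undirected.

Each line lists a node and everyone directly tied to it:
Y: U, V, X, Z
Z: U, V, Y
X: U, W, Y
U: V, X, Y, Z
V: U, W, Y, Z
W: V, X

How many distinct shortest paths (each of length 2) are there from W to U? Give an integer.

2

The shortest distance is 2. The length-2 paths are: W–X–U; W–V–U.
That gives 2 distinct shortest paths.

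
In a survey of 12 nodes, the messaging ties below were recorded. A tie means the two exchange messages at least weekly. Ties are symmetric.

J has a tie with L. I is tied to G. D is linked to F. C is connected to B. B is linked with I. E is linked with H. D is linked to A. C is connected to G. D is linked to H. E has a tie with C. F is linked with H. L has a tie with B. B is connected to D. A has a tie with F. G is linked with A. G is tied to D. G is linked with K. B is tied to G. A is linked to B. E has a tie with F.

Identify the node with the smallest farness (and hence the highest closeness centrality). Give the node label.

Farness (sum of distances to all others) for each node — A:19, B:16, C:20, D:18, E:24, F:23, G:17, H:24, I:24, J:34, K:27, L:24.
The smallest farness is 16, for B, so B has the highest closeness.

B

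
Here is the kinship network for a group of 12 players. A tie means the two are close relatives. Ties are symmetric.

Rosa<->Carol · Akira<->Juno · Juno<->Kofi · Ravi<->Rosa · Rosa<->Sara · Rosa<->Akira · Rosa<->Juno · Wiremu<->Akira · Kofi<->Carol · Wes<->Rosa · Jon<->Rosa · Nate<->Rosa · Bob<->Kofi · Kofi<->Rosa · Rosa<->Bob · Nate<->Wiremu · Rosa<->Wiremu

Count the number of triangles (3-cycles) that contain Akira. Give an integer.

2

Akira's neighbors: Juno, Rosa, and Wiremu.
Neighbor pairs that are themselves tied: Akira–Juno–Rosa; Akira–Rosa–Wiremu. Each forms one triangle with Akira, for 2 in total.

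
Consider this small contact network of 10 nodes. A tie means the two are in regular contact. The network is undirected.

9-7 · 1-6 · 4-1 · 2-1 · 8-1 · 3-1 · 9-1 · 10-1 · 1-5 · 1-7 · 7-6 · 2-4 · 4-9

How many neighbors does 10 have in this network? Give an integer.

10 is directly tied to 1. That is 1 neighbor, so the degree of 10 is 1.

1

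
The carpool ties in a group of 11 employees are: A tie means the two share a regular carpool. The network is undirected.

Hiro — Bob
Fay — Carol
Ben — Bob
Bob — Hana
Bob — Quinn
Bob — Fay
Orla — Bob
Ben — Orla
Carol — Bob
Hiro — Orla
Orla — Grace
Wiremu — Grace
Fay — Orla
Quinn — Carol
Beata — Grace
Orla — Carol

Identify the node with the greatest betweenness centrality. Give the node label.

Orla

Unnormalized betweenness of each node: Beata:0, Ben:0, Bob:16, Carol:5/2, Fay:0, Grace:17, Hana:0, Hiro:0, Orla:47/2, Quinn:0, Wiremu:0.
Orla has the largest value, 47/2, making it the main broker — the node through which the most shortest paths run.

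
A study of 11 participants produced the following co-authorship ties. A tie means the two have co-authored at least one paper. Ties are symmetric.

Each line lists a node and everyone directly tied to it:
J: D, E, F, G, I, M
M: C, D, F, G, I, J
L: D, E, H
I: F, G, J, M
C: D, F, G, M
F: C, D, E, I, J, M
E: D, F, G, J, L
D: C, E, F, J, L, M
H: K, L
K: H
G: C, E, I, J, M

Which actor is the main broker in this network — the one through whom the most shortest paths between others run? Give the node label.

L

Unnormalized betweenness of each node: C:9/20, D:34/3, E:159/20, F:17/6, G:2, H:9, I:1/5, J:71/30, K:0, L:16, M:28/15.
L has the largest value, 16, making it the main broker — the node through which the most shortest paths run.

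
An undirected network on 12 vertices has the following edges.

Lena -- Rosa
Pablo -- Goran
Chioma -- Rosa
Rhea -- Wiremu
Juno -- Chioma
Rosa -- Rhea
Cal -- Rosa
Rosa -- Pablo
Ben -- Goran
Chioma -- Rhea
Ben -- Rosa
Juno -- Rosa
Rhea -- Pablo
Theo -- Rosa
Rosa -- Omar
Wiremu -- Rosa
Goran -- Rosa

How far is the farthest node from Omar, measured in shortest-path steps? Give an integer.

Distances from Omar: Ben:2, Cal:2, Chioma:2, Goran:2, Juno:2, Lena:2, Pablo:2, Rhea:2, Rosa:1, Theo:2, Wiremu:2.
The largest is 2 (to Wiremu, Theo, Rhea, Pablo, Goran, Lena, Chioma, Juno, Ben, and Cal), so the eccentricity of Omar is 2.

2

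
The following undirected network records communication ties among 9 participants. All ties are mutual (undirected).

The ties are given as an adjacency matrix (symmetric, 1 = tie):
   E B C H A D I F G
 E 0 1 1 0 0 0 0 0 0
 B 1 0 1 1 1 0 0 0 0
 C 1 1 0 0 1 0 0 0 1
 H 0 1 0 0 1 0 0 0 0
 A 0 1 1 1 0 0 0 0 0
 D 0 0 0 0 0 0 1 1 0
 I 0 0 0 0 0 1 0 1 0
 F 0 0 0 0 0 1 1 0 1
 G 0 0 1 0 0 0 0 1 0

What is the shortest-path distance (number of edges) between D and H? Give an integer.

One shortest route is D – F – G – C – B – H, which uses 5 edges, and at distance 4 from D we only reach {A, B, E}, which does not include H. So d(D,H) = 5.

5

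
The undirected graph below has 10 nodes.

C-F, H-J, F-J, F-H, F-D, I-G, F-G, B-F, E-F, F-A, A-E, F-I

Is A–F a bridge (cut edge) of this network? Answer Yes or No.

Even without that edge, A still reaches F via A – E – F, so the network stays connected. Not a bridge.

No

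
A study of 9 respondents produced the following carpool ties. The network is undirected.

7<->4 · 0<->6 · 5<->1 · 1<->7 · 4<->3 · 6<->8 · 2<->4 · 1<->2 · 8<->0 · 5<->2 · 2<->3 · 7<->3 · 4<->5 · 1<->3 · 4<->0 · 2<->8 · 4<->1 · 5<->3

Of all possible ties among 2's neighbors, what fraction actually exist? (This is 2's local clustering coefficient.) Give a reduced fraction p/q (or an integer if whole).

2's neighbors: 1, 3, 4, 5, and 8 (k = 5).
Possible neighbor pairs: C(5,2) = 10. Edges among them: 1–3, 1–4, 1–5, 3–4, 3–5, 4–5 → e = 6.
Clustering(2) = 6/10 = 3/5.

3/5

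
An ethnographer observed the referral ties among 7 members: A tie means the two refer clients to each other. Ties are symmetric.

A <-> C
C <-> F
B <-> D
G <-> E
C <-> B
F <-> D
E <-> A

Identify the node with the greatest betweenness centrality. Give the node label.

Unnormalized betweenness of each node: A:8, B:2, C:19/2, D:1/2, E:5, F:2, G:0.
C has the largest value, 19/2, making it the main broker — the node through which the most shortest paths run.

C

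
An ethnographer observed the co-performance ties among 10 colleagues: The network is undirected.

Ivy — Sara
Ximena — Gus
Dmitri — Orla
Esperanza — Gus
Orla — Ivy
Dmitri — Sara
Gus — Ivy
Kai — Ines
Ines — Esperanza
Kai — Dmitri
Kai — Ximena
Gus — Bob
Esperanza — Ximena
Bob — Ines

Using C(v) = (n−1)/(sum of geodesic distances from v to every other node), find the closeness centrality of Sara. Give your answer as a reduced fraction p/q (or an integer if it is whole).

Distances from Sara: Bob:3, Dmitri:1, Esperanza:3, Gus:2, Ines:3, Ivy:1, Kai:2, Orla:2, Ximena:3. Sum = 20.
n = 10, so closeness = 9/20.

9/20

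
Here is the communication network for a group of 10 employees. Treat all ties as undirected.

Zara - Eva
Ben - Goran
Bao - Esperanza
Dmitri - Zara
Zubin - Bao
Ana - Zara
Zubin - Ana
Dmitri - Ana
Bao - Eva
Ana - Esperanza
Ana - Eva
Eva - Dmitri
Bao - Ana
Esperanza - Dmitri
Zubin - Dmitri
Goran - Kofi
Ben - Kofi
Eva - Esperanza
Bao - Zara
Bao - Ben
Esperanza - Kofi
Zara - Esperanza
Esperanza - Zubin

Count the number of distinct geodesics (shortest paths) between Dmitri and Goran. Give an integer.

The shortest distance is 3, and the only length-3 path is Dmitri–Esperanza–Kofi–Goran. So there is exactly 1 shortest path.

1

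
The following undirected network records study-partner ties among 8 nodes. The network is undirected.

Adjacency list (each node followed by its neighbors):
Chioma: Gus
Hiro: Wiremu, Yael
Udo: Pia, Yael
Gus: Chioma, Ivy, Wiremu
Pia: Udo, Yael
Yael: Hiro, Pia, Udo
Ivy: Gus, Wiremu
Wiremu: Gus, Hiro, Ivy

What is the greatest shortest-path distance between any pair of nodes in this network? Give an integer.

5

Eccentricity of each node (its greatest distance to any other): Chioma:5, Gus:4, Hiro:3, Ivy:4, Pia:5, Udo:5, Wiremu:3, Yael:4.
The maximum eccentricity is 5, realized for instance by the pair Chioma–Pia via Chioma – Gus – Wiremu – Hiro – Yael – Pia. So the diameter is 5.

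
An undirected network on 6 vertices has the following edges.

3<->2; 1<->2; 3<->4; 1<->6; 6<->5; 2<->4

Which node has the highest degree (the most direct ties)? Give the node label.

2

Degrees — 1:2, 2:3, 3:2, 4:2, 5:1, 6:2.
The maximum is 3, attained only by 2.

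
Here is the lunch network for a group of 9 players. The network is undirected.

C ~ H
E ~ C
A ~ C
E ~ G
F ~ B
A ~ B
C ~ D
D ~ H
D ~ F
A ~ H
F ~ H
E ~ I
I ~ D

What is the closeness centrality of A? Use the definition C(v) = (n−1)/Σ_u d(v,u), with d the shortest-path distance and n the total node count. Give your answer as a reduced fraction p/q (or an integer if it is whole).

Distances from A: B:1, C:1, D:2, E:2, F:2, G:3, H:1, I:3. Sum = 15.
n = 9, so closeness = 8/15.

8/15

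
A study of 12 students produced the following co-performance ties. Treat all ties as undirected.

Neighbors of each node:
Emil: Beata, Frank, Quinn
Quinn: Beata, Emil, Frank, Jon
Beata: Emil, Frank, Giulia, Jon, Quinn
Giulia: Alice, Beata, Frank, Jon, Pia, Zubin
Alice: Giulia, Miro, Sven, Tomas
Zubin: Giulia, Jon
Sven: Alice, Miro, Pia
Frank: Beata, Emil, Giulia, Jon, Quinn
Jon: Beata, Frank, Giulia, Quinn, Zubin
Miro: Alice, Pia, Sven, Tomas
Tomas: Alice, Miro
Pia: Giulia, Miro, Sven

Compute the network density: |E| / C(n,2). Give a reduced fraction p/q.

23/66

There are 23 edges and 12 nodes, so the maximum possible is C(12,2) = 66.
Density = 23/66.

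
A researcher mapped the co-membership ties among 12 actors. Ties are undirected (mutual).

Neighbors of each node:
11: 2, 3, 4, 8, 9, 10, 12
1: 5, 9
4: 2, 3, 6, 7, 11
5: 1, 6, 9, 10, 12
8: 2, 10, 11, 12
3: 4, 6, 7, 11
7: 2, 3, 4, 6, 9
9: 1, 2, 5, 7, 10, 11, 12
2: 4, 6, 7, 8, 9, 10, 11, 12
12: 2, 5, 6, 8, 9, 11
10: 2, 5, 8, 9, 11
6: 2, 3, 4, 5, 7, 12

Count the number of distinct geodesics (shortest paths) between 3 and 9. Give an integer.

The shortest distance is 2. The length-2 paths are: 3–11–9; 3–7–9.
That gives 2 distinct shortest paths.

2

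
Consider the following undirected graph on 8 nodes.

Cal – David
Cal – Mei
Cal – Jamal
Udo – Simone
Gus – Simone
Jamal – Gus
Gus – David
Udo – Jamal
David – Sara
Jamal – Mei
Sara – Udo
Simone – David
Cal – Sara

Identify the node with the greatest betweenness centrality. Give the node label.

Jamal

Unnormalized betweenness of each node: Cal:10/3, David:10/3, Gus:4/3, Jamal:25/6, Mei:0, Sara:1, Simone:1, Udo:11/6.
Jamal has the largest value, 25/6, making it the main broker — the node through which the most shortest paths run.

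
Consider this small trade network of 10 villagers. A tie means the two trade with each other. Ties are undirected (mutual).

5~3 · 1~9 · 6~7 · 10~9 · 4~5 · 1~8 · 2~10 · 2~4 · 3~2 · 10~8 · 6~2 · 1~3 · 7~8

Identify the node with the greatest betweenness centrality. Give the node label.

2

Unnormalized betweenness of each node: 1:35/6, 2:41/3, 3:23/3, 4:11/6, 5:1, 6:19/6, 7:3/2, 8:29/6, 9:1/2, 10:6.
2 has the largest value, 41/3, making it the main broker — the node through which the most shortest paths run.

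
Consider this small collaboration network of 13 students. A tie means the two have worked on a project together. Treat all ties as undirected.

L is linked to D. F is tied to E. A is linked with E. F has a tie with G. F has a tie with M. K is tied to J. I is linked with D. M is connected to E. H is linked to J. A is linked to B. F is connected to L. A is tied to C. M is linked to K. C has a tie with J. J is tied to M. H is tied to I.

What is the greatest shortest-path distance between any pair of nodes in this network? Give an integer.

5

Eccentricity of each node (its greatest distance to any other): A:4, B:5, C:4, D:5, E:4, F:3, G:4, H:4, I:5, J:3, K:4, L:4, M:3.
The maximum eccentricity is 5, realized for instance by the pair B–D via B – A – E – F – L – D. So the diameter is 5.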